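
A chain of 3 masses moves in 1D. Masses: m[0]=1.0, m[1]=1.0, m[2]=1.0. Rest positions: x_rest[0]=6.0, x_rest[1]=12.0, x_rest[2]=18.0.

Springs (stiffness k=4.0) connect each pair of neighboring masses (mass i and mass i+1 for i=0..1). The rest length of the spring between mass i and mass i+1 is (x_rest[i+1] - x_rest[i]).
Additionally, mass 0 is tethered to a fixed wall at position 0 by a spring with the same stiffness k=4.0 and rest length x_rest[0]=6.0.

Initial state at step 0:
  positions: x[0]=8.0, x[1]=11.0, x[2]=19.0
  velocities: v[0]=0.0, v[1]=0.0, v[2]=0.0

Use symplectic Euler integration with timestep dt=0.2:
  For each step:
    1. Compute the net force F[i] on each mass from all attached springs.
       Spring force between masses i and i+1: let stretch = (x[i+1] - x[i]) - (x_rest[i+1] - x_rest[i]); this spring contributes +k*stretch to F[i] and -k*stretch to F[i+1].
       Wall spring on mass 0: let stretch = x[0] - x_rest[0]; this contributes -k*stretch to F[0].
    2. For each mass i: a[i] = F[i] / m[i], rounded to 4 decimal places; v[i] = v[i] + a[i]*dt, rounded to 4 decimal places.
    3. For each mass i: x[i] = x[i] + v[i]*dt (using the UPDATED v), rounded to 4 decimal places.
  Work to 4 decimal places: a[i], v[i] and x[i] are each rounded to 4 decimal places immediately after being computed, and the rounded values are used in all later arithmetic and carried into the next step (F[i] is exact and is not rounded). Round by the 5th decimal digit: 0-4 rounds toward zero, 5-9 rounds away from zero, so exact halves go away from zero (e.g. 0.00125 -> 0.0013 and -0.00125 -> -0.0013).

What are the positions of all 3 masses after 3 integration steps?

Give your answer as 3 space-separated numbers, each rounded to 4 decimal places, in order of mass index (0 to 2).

Step 0: x=[8.0000 11.0000 19.0000] v=[0.0000 0.0000 0.0000]
Step 1: x=[7.2000 11.8000 18.6800] v=[-4.0000 4.0000 -1.6000]
Step 2: x=[5.9840 12.9648 18.2192] v=[-6.0800 5.8240 -2.3040]
Step 3: x=[4.9275 13.8534 17.8777] v=[-5.2826 4.4429 -1.7075]

Answer: 4.9275 13.8534 17.8777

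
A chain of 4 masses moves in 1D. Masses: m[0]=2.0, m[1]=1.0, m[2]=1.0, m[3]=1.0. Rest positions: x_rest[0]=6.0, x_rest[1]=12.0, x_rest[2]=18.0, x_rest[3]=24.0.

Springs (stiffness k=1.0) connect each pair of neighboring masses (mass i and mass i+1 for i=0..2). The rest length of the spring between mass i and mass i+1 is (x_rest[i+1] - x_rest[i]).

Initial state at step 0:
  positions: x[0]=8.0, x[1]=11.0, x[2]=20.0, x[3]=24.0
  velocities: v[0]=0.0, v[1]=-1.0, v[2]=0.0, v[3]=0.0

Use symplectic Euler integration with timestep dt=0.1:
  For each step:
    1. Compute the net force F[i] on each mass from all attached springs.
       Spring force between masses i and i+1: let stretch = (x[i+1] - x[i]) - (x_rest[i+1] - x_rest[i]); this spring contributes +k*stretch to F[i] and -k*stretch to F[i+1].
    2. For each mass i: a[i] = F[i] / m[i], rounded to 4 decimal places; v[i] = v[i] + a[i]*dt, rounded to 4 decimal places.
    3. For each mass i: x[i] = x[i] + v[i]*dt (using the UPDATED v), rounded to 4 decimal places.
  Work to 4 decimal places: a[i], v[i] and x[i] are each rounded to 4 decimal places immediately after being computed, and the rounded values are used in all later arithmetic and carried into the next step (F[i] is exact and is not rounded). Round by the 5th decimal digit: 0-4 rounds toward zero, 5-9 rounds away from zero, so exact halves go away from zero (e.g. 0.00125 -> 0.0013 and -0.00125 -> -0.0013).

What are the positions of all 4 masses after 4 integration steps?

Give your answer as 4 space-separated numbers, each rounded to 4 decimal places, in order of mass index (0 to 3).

Step 0: x=[8.0000 11.0000 20.0000 24.0000] v=[0.0000 -1.0000 0.0000 0.0000]
Step 1: x=[7.9850 10.9600 19.9500 24.0200] v=[-0.1500 -0.4000 -0.5000 0.2000]
Step 2: x=[7.9549 10.9802 19.8508 24.0593] v=[-0.3013 0.2015 -0.9920 0.3930]
Step 3: x=[7.9099 11.0588 19.7050 24.1165] v=[-0.4500 0.7860 -1.4582 0.5722]
Step 4: x=[7.8506 11.1924 19.5168 24.1896] v=[-0.5926 1.3357 -1.8817 0.7311]

Answer: 7.8506 11.1924 19.5168 24.1896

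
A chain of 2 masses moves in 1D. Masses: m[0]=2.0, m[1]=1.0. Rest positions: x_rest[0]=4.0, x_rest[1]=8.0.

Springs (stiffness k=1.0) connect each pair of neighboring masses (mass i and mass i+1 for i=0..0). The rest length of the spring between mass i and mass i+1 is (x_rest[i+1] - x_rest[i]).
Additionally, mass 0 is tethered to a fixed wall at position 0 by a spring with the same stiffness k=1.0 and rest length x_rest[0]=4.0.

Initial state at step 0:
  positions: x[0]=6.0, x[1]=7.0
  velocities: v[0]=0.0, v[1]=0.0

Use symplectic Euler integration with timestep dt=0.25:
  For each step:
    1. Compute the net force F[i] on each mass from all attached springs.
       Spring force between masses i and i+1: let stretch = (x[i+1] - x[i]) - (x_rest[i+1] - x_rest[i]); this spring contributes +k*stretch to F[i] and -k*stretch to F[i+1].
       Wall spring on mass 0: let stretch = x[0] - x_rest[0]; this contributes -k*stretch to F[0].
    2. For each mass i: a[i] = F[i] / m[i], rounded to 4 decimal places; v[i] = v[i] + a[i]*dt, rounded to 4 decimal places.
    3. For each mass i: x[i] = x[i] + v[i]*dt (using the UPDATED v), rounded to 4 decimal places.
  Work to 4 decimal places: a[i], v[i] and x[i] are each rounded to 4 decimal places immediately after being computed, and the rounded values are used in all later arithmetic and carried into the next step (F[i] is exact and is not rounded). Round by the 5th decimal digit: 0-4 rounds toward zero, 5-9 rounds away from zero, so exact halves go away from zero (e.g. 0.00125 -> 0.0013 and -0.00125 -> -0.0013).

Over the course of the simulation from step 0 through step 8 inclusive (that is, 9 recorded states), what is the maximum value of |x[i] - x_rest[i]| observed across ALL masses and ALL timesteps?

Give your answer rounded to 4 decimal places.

Step 0: x=[6.0000 7.0000] v=[0.0000 0.0000]
Step 1: x=[5.8438 7.1875] v=[-0.6250 0.7500]
Step 2: x=[5.5469 7.5410] v=[-1.1875 1.4141]
Step 3: x=[5.1390 8.0199] v=[-1.6316 1.9156]
Step 4: x=[4.6605 8.5688] v=[-1.9139 2.1954]
Step 5: x=[4.1585 9.1234] v=[-2.0079 2.2183]
Step 6: x=[3.6817 9.6177] v=[-1.9071 1.9771]
Step 7: x=[3.2754 9.9910] v=[-1.6253 1.4931]
Step 8: x=[2.9766 10.1946] v=[-1.1953 0.8142]
Max displacement = 2.1946

Answer: 2.1946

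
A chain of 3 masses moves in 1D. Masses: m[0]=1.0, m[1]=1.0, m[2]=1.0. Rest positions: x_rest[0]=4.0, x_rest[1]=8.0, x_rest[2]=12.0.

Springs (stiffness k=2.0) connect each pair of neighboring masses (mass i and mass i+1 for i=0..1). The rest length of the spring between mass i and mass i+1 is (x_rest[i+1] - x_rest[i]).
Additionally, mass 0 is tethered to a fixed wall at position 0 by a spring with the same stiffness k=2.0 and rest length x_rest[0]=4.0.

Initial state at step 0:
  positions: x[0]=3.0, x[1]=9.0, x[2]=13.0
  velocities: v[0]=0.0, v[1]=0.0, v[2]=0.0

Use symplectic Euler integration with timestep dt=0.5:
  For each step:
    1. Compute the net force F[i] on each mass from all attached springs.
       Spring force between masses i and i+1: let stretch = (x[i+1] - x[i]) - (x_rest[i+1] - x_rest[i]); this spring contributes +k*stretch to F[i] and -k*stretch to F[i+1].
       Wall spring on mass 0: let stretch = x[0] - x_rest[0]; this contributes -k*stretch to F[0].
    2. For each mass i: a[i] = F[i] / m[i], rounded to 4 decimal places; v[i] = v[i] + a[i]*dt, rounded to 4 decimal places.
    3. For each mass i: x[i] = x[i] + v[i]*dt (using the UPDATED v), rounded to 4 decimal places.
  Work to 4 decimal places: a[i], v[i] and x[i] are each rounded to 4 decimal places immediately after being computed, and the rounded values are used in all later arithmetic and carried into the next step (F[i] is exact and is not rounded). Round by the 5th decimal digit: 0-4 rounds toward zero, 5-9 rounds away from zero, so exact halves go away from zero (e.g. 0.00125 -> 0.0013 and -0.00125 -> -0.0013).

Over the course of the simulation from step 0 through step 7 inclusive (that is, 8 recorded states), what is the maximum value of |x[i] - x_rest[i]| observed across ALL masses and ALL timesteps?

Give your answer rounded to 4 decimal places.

Answer: 1.5000

Derivation:
Step 0: x=[3.0000 9.0000 13.0000] v=[0.0000 0.0000 0.0000]
Step 1: x=[4.5000 8.0000 13.0000] v=[3.0000 -2.0000 0.0000]
Step 2: x=[5.5000 7.7500 12.5000] v=[2.0000 -0.5000 -1.0000]
Step 3: x=[4.8750 8.7500 11.6250] v=[-1.2500 2.0000 -1.7500]
Step 4: x=[3.7500 9.2500 11.3125] v=[-2.2500 1.0000 -0.6250]
Step 5: x=[3.5000 8.0313 11.9688] v=[-0.5000 -2.4375 1.3125]
Step 6: x=[3.7657 6.5157 12.6563] v=[0.5313 -3.0313 1.3750]
Step 7: x=[3.5235 6.6954 12.2735] v=[-0.4844 0.3593 -0.7656]
Max displacement = 1.5000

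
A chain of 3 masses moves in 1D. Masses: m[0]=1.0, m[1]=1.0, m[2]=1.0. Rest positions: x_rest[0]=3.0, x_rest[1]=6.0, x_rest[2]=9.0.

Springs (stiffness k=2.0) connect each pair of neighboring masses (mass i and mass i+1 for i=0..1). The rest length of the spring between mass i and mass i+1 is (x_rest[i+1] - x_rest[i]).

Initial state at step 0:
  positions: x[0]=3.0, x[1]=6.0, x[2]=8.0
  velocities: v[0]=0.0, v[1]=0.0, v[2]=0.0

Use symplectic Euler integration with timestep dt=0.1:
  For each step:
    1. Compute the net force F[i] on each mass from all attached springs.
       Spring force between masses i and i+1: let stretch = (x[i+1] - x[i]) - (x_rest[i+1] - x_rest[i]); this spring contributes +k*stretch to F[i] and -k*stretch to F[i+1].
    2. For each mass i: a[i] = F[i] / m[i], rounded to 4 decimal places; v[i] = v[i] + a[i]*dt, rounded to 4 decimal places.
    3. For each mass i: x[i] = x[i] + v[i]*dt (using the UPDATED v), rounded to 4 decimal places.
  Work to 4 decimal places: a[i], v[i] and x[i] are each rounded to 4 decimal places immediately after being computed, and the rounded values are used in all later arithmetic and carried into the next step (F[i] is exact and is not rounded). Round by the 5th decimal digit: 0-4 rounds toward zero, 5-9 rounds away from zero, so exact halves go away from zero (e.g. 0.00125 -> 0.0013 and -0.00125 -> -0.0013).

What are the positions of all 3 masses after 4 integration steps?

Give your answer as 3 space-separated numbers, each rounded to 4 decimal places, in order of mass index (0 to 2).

Answer: 2.9942 5.8175 8.1882

Derivation:
Step 0: x=[3.0000 6.0000 8.0000] v=[0.0000 0.0000 0.0000]
Step 1: x=[3.0000 5.9800 8.0200] v=[0.0000 -0.2000 0.2000]
Step 2: x=[2.9996 5.9412 8.0592] v=[-0.0040 -0.3880 0.3920]
Step 3: x=[2.9980 5.8859 8.1160] v=[-0.0157 -0.5527 0.5684]
Step 4: x=[2.9942 5.8175 8.1882] v=[-0.0381 -0.6843 0.7224]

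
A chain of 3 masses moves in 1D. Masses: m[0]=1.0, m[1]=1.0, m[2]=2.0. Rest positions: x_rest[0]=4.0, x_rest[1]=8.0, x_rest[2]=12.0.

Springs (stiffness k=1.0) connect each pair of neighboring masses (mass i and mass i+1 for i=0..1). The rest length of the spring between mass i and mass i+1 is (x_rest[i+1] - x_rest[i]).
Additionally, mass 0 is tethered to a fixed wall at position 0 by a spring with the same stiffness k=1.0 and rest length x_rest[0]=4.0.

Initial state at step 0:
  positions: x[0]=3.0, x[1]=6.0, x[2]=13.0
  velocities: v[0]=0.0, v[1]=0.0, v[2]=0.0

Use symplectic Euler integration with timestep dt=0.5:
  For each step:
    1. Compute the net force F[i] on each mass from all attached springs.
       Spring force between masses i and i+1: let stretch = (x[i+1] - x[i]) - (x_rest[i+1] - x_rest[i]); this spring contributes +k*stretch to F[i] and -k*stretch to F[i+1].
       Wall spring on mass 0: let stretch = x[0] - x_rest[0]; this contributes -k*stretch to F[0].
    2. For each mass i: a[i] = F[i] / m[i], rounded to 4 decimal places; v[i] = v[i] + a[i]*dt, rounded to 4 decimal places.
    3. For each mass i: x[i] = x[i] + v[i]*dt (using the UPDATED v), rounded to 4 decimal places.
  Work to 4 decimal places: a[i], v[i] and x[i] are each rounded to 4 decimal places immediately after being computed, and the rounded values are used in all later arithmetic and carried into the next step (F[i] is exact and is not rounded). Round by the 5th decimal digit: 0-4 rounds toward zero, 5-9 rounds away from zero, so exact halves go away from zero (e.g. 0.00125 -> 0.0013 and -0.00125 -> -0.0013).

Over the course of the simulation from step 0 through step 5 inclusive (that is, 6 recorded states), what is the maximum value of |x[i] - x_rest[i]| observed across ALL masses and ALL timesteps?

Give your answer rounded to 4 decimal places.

Answer: 2.0377

Derivation:
Step 0: x=[3.0000 6.0000 13.0000] v=[0.0000 0.0000 0.0000]
Step 1: x=[3.0000 7.0000 12.6250] v=[0.0000 2.0000 -0.7500]
Step 2: x=[3.2500 8.4063 12.0469] v=[0.5000 2.8125 -1.1563]
Step 3: x=[3.9766 9.4337 11.5137] v=[1.4532 2.0547 -1.0665]
Step 4: x=[5.0734 9.6168 11.2205] v=[2.1935 0.3662 -0.5865]
Step 5: x=[6.0377 9.0650 11.2268] v=[1.9285 -1.1037 0.0126]
Max displacement = 2.0377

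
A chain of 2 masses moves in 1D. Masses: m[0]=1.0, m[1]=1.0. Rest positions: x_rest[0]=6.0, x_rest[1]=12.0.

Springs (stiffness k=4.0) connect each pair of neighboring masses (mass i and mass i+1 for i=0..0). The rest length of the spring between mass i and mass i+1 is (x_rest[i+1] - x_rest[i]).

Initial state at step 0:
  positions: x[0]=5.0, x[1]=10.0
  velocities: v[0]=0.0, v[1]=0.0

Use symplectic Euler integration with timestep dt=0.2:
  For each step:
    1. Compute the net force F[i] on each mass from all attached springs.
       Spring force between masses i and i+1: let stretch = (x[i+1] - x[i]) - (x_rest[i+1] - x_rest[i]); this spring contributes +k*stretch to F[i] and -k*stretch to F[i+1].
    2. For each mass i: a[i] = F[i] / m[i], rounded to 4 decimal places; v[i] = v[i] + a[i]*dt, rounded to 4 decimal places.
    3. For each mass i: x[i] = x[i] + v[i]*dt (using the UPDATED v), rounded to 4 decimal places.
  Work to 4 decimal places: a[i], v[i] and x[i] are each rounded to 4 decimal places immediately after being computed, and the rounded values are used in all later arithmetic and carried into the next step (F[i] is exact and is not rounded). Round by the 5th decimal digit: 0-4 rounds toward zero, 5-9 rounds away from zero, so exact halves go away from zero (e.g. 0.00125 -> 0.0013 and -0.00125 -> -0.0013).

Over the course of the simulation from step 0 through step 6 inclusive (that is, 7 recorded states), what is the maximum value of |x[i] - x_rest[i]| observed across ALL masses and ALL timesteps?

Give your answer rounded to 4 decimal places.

Step 0: x=[5.0000 10.0000] v=[0.0000 0.0000]
Step 1: x=[4.8400 10.1600] v=[-0.8000 0.8000]
Step 2: x=[4.5712 10.4288] v=[-1.3440 1.3440]
Step 3: x=[4.2796 10.7204] v=[-1.4579 1.4579]
Step 4: x=[4.0585 10.9415] v=[-1.1053 1.1053]
Step 5: x=[3.9787 11.0213] v=[-0.3989 0.3989]
Step 6: x=[4.0657 10.9343] v=[0.4352 -0.4352]
Max displacement = 2.0213

Answer: 2.0213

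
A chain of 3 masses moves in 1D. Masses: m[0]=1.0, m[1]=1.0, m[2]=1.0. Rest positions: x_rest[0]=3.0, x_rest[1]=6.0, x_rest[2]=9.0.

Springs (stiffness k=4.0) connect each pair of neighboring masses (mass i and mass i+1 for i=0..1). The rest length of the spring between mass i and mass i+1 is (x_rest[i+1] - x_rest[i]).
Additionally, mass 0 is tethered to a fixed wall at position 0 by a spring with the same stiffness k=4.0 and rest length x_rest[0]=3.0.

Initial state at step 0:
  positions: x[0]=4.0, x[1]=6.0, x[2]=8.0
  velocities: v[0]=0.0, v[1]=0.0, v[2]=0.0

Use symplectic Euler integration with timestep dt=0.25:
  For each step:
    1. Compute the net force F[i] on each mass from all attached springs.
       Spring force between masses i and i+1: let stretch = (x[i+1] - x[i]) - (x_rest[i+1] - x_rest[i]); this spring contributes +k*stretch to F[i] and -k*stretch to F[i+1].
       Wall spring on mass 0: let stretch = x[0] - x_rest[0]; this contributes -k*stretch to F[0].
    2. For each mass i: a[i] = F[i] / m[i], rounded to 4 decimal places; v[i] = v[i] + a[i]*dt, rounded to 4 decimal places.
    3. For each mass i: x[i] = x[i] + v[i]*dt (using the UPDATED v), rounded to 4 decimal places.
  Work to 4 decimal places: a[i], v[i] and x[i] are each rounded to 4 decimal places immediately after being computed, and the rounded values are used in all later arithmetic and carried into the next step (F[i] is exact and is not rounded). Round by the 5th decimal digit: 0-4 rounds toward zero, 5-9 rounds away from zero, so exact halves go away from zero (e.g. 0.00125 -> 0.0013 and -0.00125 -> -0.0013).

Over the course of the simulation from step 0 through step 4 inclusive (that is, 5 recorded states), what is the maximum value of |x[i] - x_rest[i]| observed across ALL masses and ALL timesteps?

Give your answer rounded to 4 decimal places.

Step 0: x=[4.0000 6.0000 8.0000] v=[0.0000 0.0000 0.0000]
Step 1: x=[3.5000 6.0000 8.2500] v=[-2.0000 0.0000 1.0000]
Step 2: x=[2.7500 5.9375 8.6875] v=[-3.0000 -0.2500 1.7500]
Step 3: x=[2.1094 5.7656 9.1875] v=[-2.5625 -0.6875 2.0000]
Step 4: x=[1.8555 5.5352 9.5820] v=[-1.0157 -0.9218 1.5781]
Max displacement = 1.1445

Answer: 1.1445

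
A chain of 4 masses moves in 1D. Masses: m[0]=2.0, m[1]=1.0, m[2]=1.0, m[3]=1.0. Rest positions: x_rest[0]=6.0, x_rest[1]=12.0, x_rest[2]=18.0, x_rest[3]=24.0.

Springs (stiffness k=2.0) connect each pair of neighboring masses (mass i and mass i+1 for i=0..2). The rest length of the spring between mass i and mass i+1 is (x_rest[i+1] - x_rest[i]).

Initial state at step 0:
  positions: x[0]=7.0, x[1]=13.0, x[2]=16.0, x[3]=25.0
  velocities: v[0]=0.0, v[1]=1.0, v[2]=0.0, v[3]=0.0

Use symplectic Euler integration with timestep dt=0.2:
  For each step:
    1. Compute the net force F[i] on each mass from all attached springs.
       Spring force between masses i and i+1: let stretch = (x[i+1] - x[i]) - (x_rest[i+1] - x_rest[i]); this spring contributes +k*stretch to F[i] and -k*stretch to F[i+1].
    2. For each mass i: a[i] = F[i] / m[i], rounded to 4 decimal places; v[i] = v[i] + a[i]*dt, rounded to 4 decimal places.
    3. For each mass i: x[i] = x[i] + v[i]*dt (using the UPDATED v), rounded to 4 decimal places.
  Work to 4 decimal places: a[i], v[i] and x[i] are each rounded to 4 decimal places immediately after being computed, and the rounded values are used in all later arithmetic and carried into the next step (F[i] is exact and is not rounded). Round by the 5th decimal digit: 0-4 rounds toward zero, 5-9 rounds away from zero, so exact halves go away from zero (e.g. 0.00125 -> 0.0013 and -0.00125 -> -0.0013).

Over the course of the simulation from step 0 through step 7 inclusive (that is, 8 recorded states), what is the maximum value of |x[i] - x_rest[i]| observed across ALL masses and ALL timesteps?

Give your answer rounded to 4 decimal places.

Answer: 2.4714

Derivation:
Step 0: x=[7.0000 13.0000 16.0000 25.0000] v=[0.0000 1.0000 0.0000 0.0000]
Step 1: x=[7.0000 12.9600 16.4800 24.7600] v=[0.0000 -0.2000 2.4000 -1.2000]
Step 2: x=[6.9984 12.7248 17.3408 24.3376] v=[-0.0080 -1.1760 4.3040 -2.1120]
Step 3: x=[6.9859 12.4008 18.3921 23.8355] v=[-0.0627 -1.6202 5.2563 -2.5107]
Step 4: x=[6.9500 12.1229 19.3995 23.3779] v=[-0.1797 -1.3896 5.0371 -2.2881]
Step 5: x=[6.8810 12.0133 20.1431 23.0820] v=[-0.3451 -0.5481 3.7178 -1.4795]
Step 6: x=[6.7773 12.1435 20.4714 23.0310] v=[-0.5186 0.6509 1.6414 -0.2551]
Step 7: x=[6.6482 12.5106 20.3382 23.2552] v=[-0.6454 1.8356 -0.6659 1.1211]
Max displacement = 2.4714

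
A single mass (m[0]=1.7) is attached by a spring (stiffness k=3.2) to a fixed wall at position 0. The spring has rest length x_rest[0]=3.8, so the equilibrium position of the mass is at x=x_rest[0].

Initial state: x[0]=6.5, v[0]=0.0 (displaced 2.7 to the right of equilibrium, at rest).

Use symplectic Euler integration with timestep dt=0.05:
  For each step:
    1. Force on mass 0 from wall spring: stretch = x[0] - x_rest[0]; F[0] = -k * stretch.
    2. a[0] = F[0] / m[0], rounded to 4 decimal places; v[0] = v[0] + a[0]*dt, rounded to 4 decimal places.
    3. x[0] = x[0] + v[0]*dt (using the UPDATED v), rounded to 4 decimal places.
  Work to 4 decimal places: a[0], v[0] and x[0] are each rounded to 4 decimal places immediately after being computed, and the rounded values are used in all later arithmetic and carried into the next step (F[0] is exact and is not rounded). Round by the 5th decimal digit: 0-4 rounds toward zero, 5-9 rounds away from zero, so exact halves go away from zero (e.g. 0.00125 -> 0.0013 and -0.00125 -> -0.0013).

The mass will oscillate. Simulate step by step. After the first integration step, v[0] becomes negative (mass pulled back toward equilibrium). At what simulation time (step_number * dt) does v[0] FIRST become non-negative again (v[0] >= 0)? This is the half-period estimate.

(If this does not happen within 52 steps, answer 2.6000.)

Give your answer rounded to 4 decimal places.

Step 0: x=[6.5000] v=[0.0000]
Step 1: x=[6.4873] v=[-0.2541]
Step 2: x=[6.4620] v=[-0.5070]
Step 3: x=[6.4241] v=[-0.7575]
Step 4: x=[6.3739] v=[-1.0045]
Step 5: x=[6.3116] v=[-1.2468]
Step 6: x=[6.2374] v=[-1.4832]
Step 7: x=[6.1518] v=[-1.7126]
Step 8: x=[6.0551] v=[-1.9339]
Step 9: x=[5.9478] v=[-2.1461]
Step 10: x=[5.8304] v=[-2.3482]
Step 11: x=[5.7034] v=[-2.5393]
Step 12: x=[5.5675] v=[-2.7184]
Step 13: x=[5.4233] v=[-2.8848]
Step 14: x=[5.2714] v=[-3.0376]
Step 15: x=[5.1126] v=[-3.1761]
Step 16: x=[4.9476] v=[-3.2996]
Step 17: x=[4.7772] v=[-3.4076]
Step 18: x=[4.6022] v=[-3.4996]
Step 19: x=[4.4234] v=[-3.5751]
Step 20: x=[4.2417] v=[-3.6338]
Step 21: x=[4.0579] v=[-3.6754]
Step 22: x=[3.8729] v=[-3.6997]
Step 23: x=[3.6876] v=[-3.7066]
Step 24: x=[3.5028] v=[-3.6960]
Step 25: x=[3.3194] v=[-3.6680]
Step 26: x=[3.1383] v=[-3.6228]
Step 27: x=[2.9603] v=[-3.5605]
Step 28: x=[2.7862] v=[-3.4815]
Step 29: x=[2.6169] v=[-3.3861]
Step 30: x=[2.4532] v=[-3.2748]
Step 31: x=[2.2958] v=[-3.1480]
Step 32: x=[2.1455] v=[-3.0064]
Step 33: x=[2.0030] v=[-2.8507]
Step 34: x=[1.8689] v=[-2.6816]
Step 35: x=[1.7439] v=[-2.4999]
Step 36: x=[1.6286] v=[-2.3064]
Step 37: x=[1.5235] v=[-2.1020]
Step 38: x=[1.4291] v=[-1.8877]
Step 39: x=[1.3459] v=[-1.6646]
Step 40: x=[1.2742] v=[-1.4336]
Step 41: x=[1.2144] v=[-1.1959]
Step 42: x=[1.1668] v=[-0.9526]
Step 43: x=[1.1316] v=[-0.7048]
Step 44: x=[1.1089] v=[-0.4537]
Step 45: x=[1.0989] v=[-0.2004]
Step 46: x=[1.1016] v=[0.0538]
First v>=0 after going negative at step 46, time=2.3000

Answer: 2.3000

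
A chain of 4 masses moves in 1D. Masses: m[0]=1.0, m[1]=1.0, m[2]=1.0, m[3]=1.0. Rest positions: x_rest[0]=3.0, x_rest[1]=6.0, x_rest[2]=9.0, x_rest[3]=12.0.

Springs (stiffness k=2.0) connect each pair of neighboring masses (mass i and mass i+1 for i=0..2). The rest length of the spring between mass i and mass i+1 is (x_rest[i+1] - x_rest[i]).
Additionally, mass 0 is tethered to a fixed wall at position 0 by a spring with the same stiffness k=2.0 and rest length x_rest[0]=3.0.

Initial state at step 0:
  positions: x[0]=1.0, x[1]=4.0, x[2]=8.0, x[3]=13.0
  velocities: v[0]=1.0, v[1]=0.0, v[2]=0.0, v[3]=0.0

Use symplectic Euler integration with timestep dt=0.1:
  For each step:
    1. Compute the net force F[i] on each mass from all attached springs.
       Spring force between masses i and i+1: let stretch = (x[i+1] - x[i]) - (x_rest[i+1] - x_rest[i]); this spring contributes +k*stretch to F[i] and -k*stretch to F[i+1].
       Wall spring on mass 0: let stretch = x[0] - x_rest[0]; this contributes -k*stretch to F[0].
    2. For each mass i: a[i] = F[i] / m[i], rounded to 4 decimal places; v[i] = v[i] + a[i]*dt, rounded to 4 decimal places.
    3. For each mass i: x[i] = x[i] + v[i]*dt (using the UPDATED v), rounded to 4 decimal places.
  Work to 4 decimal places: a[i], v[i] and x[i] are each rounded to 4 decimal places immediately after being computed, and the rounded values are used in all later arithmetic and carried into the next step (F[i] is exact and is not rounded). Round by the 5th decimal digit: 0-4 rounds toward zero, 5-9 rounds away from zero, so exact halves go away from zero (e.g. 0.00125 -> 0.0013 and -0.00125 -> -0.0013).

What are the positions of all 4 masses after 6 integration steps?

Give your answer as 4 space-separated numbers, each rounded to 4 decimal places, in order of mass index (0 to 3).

Step 0: x=[1.0000 4.0000 8.0000 13.0000] v=[1.0000 0.0000 0.0000 0.0000]
Step 1: x=[1.1400 4.0200 8.0200 12.9600] v=[1.4000 0.2000 0.2000 -0.4000]
Step 2: x=[1.3148 4.0624 8.0588 12.8812] v=[1.7480 0.4240 0.3880 -0.7880]
Step 3: x=[1.5183 4.1298 8.1141 12.7660] v=[2.0346 0.6738 0.5532 -1.1525]
Step 4: x=[1.7436 4.2246 8.1828 12.6177] v=[2.2532 0.9484 0.6867 -1.4829]
Step 5: x=[1.9837 4.3490 8.2610 12.4407] v=[2.4007 1.2438 0.7820 -1.7699]
Step 6: x=[2.2314 4.5043 8.3446 12.2401] v=[2.4770 1.5531 0.8355 -2.0058]

Answer: 2.2314 4.5043 8.3446 12.2401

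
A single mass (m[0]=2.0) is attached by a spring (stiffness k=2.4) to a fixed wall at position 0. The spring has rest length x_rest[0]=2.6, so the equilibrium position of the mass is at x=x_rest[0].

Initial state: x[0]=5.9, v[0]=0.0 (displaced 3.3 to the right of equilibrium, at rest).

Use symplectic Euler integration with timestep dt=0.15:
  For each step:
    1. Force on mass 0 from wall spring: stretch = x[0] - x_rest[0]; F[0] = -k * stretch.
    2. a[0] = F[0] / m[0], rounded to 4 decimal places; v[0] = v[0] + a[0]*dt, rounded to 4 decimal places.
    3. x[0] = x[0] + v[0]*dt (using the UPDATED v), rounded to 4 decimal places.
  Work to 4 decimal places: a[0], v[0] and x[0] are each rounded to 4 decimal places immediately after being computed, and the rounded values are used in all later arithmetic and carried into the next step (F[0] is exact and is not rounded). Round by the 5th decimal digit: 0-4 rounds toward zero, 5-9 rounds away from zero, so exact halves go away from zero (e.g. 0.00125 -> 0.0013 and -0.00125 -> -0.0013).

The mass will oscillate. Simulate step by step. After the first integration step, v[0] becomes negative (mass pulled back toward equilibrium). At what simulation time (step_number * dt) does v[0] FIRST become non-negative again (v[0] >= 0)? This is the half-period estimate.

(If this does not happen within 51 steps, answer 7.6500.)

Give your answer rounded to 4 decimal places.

Answer: 3.0000

Derivation:
Step 0: x=[5.9000] v=[0.0000]
Step 1: x=[5.8109] v=[-0.5940]
Step 2: x=[5.6351] v=[-1.1720]
Step 3: x=[5.3774] v=[-1.7183]
Step 4: x=[5.0447] v=[-2.2182]
Step 5: x=[4.6460] v=[-2.6582]
Step 6: x=[4.1920] v=[-3.0265]
Step 7: x=[3.6950] v=[-3.3131]
Step 8: x=[3.1685] v=[-3.5102]
Step 9: x=[2.6266] v=[-3.6125]
Step 10: x=[2.0840] v=[-3.6173]
Step 11: x=[1.5553] v=[-3.5244]
Step 12: x=[1.0548] v=[-3.3364]
Step 13: x=[0.5961] v=[-3.0583]
Step 14: x=[0.1915] v=[-2.6976]
Step 15: x=[-0.1481] v=[-2.2641]
Step 16: x=[-0.4135] v=[-1.7694]
Step 17: x=[-0.5976] v=[-1.2270]
Step 18: x=[-0.6953] v=[-0.6514]
Step 19: x=[-0.7040] v=[-0.0582]
Step 20: x=[-0.6235] v=[0.5365]
First v>=0 after going negative at step 20, time=3.0000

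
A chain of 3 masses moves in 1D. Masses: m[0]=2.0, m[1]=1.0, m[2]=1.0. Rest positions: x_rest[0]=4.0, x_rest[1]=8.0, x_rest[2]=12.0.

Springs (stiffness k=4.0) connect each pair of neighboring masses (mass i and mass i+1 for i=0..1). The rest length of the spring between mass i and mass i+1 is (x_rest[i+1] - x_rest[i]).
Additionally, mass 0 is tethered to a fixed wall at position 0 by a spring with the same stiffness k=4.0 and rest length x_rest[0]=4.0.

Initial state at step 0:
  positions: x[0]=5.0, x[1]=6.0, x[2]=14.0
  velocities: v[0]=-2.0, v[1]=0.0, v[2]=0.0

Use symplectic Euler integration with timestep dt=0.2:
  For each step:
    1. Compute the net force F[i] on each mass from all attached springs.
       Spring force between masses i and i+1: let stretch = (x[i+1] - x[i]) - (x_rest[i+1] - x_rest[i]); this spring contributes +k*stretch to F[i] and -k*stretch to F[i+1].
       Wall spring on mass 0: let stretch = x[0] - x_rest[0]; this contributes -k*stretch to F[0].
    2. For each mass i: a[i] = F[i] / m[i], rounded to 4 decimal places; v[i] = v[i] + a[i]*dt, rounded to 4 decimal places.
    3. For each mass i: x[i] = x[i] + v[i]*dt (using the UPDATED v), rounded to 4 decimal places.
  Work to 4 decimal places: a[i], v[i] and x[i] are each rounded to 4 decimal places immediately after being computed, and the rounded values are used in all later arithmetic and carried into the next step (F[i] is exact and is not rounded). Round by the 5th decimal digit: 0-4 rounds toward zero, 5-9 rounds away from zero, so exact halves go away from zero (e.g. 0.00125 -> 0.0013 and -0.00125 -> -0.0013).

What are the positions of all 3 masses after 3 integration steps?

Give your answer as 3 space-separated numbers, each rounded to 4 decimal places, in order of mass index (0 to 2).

Step 0: x=[5.0000 6.0000 14.0000] v=[-2.0000 0.0000 0.0000]
Step 1: x=[4.2800 7.1200 13.3600] v=[-3.6000 5.6000 -3.2000]
Step 2: x=[3.4448 8.7840 12.3616] v=[-4.1760 8.3200 -4.9920]
Step 3: x=[2.7612 10.1661 11.4308] v=[-3.4182 6.9107 -4.6541]

Answer: 2.7612 10.1661 11.4308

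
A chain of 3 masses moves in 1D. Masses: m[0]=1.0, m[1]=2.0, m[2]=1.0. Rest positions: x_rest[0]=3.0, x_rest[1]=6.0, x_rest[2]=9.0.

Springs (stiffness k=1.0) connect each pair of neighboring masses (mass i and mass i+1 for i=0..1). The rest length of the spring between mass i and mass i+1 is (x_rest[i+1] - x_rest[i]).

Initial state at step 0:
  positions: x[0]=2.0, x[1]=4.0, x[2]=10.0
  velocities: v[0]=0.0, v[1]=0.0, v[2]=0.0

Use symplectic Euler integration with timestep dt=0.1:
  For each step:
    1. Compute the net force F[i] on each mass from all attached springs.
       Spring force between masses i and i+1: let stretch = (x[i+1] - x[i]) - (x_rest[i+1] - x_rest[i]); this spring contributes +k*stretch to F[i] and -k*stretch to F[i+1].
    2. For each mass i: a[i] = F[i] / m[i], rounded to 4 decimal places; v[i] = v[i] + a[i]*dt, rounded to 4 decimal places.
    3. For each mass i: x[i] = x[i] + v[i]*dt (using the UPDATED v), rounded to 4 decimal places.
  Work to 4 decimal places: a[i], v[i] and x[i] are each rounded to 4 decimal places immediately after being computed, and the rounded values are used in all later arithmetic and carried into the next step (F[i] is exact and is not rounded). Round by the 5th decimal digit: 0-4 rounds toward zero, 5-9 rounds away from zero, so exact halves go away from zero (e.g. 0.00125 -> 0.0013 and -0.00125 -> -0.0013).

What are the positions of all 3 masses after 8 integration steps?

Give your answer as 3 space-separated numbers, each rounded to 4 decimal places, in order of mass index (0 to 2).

Answer: 1.6999 4.6398 9.0209

Derivation:
Step 0: x=[2.0000 4.0000 10.0000] v=[0.0000 0.0000 0.0000]
Step 1: x=[1.9900 4.0200 9.9700] v=[-0.1000 0.2000 -0.3000]
Step 2: x=[1.9703 4.0596 9.9105] v=[-0.1970 0.3960 -0.5950]
Step 3: x=[1.9415 4.1180 9.8225] v=[-0.2881 0.5841 -0.8801]
Step 4: x=[1.9045 4.1941 9.7074] v=[-0.3705 0.7605 -1.1506]
Step 5: x=[1.8604 4.2863 9.5672] v=[-0.4415 0.9217 -1.4019]
Step 6: x=[1.8105 4.3928 9.4042] v=[-0.4989 1.0645 -1.6300]
Step 7: x=[1.7564 4.5114 9.2211] v=[-0.5407 1.1860 -1.8311]
Step 8: x=[1.6999 4.6398 9.0209] v=[-0.5652 1.2837 -2.0021]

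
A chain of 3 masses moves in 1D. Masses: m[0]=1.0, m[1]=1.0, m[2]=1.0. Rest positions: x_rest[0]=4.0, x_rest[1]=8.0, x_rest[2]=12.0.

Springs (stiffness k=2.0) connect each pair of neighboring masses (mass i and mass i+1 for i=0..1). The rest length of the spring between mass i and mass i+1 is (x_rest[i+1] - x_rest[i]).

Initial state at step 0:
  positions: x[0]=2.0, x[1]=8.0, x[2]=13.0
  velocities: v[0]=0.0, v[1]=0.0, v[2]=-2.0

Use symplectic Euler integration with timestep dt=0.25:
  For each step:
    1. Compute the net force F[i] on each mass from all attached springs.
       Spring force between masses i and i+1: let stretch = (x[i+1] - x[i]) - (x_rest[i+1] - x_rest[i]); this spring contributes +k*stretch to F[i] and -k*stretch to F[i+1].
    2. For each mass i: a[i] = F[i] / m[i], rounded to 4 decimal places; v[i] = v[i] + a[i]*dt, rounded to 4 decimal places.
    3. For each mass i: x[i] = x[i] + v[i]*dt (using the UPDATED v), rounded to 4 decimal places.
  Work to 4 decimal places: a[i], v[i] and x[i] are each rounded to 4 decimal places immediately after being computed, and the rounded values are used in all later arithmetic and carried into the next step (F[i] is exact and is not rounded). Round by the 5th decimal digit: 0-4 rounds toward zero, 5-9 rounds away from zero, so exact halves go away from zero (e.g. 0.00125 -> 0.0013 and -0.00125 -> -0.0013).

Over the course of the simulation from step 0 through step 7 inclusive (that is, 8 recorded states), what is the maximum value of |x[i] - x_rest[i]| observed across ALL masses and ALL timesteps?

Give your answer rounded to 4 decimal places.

Answer: 3.1497

Derivation:
Step 0: x=[2.0000 8.0000 13.0000] v=[0.0000 0.0000 -2.0000]
Step 1: x=[2.2500 7.8750 12.3750] v=[1.0000 -0.5000 -2.5000]
Step 2: x=[2.7031 7.6094 11.6875] v=[1.8125 -1.0625 -2.7500]
Step 3: x=[3.2695 7.2403 10.9902] v=[2.2657 -1.4766 -2.7891]
Step 4: x=[3.8323 6.8435 10.3242] v=[2.2511 -1.5871 -2.6641]
Step 5: x=[4.2715 6.5054 9.7231] v=[1.7567 -1.3524 -2.4045]
Step 6: x=[4.4899 6.2903 9.2198] v=[0.8737 -0.8605 -2.0134]
Step 7: x=[4.4334 6.2163 8.8503] v=[-0.2261 -0.2960 -1.4782]
Max displacement = 3.1497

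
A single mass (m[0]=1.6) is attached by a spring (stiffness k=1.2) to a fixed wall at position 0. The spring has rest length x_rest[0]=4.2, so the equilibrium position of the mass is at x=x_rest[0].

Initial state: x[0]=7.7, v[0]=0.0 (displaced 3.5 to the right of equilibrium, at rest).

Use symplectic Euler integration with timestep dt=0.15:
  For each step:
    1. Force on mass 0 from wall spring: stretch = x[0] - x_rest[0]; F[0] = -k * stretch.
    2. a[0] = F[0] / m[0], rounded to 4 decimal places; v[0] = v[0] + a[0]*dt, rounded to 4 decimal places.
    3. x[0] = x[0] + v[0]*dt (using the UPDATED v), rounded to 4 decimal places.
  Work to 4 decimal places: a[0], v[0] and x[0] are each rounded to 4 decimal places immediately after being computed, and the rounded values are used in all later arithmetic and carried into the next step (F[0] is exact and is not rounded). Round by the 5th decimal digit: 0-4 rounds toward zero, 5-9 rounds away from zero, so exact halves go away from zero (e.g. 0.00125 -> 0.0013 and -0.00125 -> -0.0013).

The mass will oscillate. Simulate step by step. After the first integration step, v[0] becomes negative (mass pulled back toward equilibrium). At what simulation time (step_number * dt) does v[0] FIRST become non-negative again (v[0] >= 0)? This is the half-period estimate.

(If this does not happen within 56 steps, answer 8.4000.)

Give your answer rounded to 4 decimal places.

Answer: 3.7500

Derivation:
Step 0: x=[7.7000] v=[0.0000]
Step 1: x=[7.6409] v=[-0.3938]
Step 2: x=[7.5238] v=[-0.7809]
Step 3: x=[7.3506] v=[-1.1548]
Step 4: x=[7.1242] v=[-1.5093]
Step 5: x=[6.8485] v=[-1.8383]
Step 6: x=[6.5281] v=[-2.1363]
Step 7: x=[6.1684] v=[-2.3982]
Step 8: x=[5.7755] v=[-2.6196]
Step 9: x=[5.3560] v=[-2.7968]
Step 10: x=[4.9170] v=[-2.9269]
Step 11: x=[4.4659] v=[-3.0076]
Step 12: x=[4.0103] v=[-3.0375]
Step 13: x=[3.5579] v=[-3.0162]
Step 14: x=[3.1163] v=[-2.9440]
Step 15: x=[2.6930] v=[-2.8221]
Step 16: x=[2.2951] v=[-2.6526]
Step 17: x=[1.9294] v=[-2.4383]
Step 18: x=[1.6020] v=[-2.1829]
Step 19: x=[1.3184] v=[-1.8906]
Step 20: x=[1.0834] v=[-1.5664]
Step 21: x=[0.9010] v=[-1.2158]
Step 22: x=[0.7743] v=[-0.8447]
Step 23: x=[0.7054] v=[-0.4593]
Step 24: x=[0.6955] v=[-0.0662]
Step 25: x=[0.7447] v=[0.3281]
First v>=0 after going negative at step 25, time=3.7500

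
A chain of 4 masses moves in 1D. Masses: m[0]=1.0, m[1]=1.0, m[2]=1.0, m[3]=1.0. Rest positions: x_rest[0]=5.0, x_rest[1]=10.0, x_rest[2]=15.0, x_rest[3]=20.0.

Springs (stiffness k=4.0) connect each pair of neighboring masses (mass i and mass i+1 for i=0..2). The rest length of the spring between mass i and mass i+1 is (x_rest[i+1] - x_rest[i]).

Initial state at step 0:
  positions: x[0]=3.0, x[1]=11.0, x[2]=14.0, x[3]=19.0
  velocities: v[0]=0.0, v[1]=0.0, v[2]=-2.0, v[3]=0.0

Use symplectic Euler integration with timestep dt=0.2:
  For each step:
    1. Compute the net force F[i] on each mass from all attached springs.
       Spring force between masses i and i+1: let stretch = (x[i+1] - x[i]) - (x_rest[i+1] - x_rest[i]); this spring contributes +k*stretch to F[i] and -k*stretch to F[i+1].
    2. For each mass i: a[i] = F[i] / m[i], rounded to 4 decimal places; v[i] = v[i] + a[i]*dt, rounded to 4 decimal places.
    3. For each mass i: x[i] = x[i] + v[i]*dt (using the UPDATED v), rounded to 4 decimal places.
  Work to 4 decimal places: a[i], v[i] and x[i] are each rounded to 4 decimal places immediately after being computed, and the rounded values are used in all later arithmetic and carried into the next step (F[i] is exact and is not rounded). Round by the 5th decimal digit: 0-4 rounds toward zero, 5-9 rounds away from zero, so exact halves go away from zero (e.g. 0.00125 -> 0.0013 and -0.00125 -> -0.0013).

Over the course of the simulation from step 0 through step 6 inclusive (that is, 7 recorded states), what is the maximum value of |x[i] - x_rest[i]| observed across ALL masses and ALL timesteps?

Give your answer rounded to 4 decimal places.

Answer: 2.9068

Derivation:
Step 0: x=[3.0000 11.0000 14.0000 19.0000] v=[0.0000 0.0000 -2.0000 0.0000]
Step 1: x=[3.4800 10.2000 13.9200 19.0000] v=[2.4000 -4.0000 -0.4000 0.0000]
Step 2: x=[4.2352 8.9200 14.0576 18.9872] v=[3.7760 -6.4000 0.6880 -0.0640]
Step 3: x=[4.9400 7.7124 14.1619 18.9857] v=[3.5238 -6.0378 0.5216 -0.0077]
Step 4: x=[5.2883 7.0932 14.0061 19.0124] v=[1.7417 -3.0961 -0.7790 0.1333]
Step 5: x=[5.1254 7.2913 13.5452 19.0381] v=[-0.8144 0.9903 -2.3043 0.1283]
Step 6: x=[4.5091 8.1434 12.9626 18.9849] v=[-3.0817 4.2607 -2.9131 -0.2660]
Max displacement = 2.9068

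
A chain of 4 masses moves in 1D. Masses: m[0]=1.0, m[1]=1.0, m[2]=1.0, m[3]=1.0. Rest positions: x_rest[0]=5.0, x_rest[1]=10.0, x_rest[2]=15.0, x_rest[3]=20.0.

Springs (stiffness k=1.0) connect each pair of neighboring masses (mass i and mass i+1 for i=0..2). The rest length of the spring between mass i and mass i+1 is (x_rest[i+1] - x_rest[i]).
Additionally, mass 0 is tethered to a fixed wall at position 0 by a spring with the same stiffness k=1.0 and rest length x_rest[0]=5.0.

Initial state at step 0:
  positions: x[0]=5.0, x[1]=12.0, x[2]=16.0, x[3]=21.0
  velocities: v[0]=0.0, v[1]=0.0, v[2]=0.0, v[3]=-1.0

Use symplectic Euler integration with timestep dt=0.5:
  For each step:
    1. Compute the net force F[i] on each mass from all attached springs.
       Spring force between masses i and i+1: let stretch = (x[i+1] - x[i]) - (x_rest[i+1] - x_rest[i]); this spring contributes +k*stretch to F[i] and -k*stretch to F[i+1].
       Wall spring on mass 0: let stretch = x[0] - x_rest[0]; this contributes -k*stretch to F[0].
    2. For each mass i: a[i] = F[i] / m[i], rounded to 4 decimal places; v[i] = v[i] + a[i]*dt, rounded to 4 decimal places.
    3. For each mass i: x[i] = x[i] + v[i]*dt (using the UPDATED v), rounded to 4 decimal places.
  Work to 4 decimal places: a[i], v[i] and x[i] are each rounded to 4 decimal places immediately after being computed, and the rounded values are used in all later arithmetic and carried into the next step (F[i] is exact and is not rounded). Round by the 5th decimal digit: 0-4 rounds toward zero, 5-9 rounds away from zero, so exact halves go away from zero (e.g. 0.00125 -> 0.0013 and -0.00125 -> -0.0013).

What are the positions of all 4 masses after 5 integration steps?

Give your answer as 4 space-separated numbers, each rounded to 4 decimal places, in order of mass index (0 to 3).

Step 0: x=[5.0000 12.0000 16.0000 21.0000] v=[0.0000 0.0000 0.0000 -1.0000]
Step 1: x=[5.5000 11.2500 16.2500 20.5000] v=[1.0000 -1.5000 0.5000 -1.0000]
Step 2: x=[6.0625 10.3125 16.3125 20.1875] v=[1.1250 -1.8750 0.1250 -0.6250]
Step 3: x=[6.1719 9.8125 15.8438 20.1563] v=[0.2188 -1.0000 -0.9375 -0.0625]
Step 4: x=[5.6485 9.9102 14.9454 20.2970] v=[-1.0469 0.1954 -1.7969 0.2813]
Step 5: x=[4.7784 10.2013 14.1261 20.3498] v=[-1.7403 0.5822 -1.6387 0.1055]

Answer: 4.7784 10.2013 14.1261 20.3498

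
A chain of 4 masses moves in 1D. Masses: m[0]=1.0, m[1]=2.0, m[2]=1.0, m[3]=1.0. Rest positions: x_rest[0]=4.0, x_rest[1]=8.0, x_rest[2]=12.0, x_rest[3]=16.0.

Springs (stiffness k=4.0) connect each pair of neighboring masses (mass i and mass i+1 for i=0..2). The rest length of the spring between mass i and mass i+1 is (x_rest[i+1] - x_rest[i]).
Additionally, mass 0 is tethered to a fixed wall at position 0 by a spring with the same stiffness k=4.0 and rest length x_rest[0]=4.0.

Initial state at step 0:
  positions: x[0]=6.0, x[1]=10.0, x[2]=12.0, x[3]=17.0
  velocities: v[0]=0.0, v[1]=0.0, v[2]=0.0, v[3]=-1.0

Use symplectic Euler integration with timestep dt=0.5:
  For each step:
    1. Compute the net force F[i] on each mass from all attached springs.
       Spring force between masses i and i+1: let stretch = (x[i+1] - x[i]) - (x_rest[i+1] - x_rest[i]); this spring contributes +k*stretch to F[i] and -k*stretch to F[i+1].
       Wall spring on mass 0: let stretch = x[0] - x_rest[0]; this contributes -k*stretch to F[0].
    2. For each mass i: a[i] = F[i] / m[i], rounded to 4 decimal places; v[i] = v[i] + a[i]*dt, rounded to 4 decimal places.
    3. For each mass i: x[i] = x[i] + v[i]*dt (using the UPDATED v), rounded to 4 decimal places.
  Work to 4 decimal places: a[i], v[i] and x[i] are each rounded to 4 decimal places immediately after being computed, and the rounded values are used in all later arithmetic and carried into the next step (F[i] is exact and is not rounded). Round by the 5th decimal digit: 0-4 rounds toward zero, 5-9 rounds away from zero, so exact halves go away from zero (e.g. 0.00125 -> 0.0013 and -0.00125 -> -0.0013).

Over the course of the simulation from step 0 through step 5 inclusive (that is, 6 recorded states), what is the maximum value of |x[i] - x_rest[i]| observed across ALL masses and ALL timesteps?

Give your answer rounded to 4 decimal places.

Step 0: x=[6.0000 10.0000 12.0000 17.0000] v=[0.0000 0.0000 0.0000 -1.0000]
Step 1: x=[4.0000 9.0000 15.0000 15.5000] v=[-4.0000 -2.0000 6.0000 -3.0000]
Step 2: x=[3.0000 8.5000 12.5000 17.5000] v=[-2.0000 -1.0000 -5.0000 4.0000]
Step 3: x=[4.5000 7.2500 11.0000 18.5000] v=[3.0000 -2.5000 -3.0000 2.0000]
Step 4: x=[4.2500 6.5000 13.2500 16.0000] v=[-0.5000 -1.5000 4.5000 -5.0000]
Step 5: x=[2.0000 8.0000 11.5000 14.7500] v=[-4.5000 3.0000 -3.5000 -2.5000]
Max displacement = 3.0000

Answer: 3.0000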